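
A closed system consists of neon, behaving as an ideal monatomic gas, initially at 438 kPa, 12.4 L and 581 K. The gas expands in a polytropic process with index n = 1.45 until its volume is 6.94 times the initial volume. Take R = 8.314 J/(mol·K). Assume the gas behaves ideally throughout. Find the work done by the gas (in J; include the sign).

n = P₁V₁/(RT₁) = 438×12.4/(8.314×581) = 1.12 mol.
Polytropic n=1.45: T₂ = T₁(V₁/V₂)^(n−1) = 581×(0.144)^0.45 = 243 K; P₂ = P₁(V₁/V₂)^n = 26.4 kPa.
W = (P₁V₁−P₂V₂)/(n−1) = (438×12.4−26.4×86.1)/0.45 = 7020 J.

7020 J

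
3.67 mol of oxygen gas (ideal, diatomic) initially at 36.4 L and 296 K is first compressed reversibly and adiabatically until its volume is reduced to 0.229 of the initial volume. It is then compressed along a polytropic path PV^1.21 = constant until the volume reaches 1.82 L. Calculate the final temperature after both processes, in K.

P₁ = nRT₁/V₁ = 3.67×8.314×296/36.4 = 248 kPa.
Step 1 — Adiabatic: TV^(γ−1) = const ⇒ T₂ = 296×(4.37)^0.400 = 534 K; PV^γ = const ⇒ P₂ = 1950 kPa.
ΔU = nCvΔT = 3.67×20.8×(534−296) = 18100 J.
Q = 0 for an adiabatic process, so W = −ΔU = -18100 J.
State after step 1: P = 1950 kPa, V = 8.34 L, T = 534 K.
Step 2 — Polytropic n=1.21: T₂ = T₁(V₁/V₂)^(n−1) = 534×(4.58)^0.21 = 735 K; P₂ = P₁(V₁/V₂)^n = 12300 kPa.
W = (P₁V₁−P₂V₂)/(n−1) = (1950×8.34−12300×1.82)/0.21 = -29200 J.
ΔU = nCvΔT = 3.67×20.8×(735−534) = 15300 J.
Q = ΔU + W = -13900 J.
Net over both steps: W = -47300 J, Q = -13900 J, ΔU = 33500 J.

735 K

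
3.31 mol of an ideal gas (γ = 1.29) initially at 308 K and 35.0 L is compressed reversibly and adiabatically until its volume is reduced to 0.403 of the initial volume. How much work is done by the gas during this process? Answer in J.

P₁ = nRT₁/V₁ = 3.31×8.314×308/35.0 = 242 kPa.
Adiabatic: TV^(γ−1) = const ⇒ T₂ = 308×(2.48)^0.290 = 401 K; PV^γ = const ⇒ P₂ = 782 kPa.
ΔU = nCvΔT = 3.31×28.7×(401−308) = 8810 J.
Q = 0 for an adiabatic process, so W = −ΔU = -8810 J.

-8810 J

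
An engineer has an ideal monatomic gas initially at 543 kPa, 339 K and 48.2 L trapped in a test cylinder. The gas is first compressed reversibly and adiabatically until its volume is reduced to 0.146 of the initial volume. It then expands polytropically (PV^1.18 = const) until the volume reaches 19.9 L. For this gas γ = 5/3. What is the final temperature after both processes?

n = P₁V₁/(RT₁) = 543×48.2/(8.314×339) = 9.29 mol.
Step 1 — Adiabatic: TV^(γ−1) = const ⇒ T₂ = 339×(6.85)^0.667 = 1220 K; PV^γ = const ⇒ P₂ = 13400 kPa.
ΔU = nCvΔT = 9.29×12.5×(1220−339) = 102000 J.
Q = 0 for an adiabatic process, so W = −ΔU = -102000 J.
State after step 1: P = 13400 kPa, V = 7.04 L, T = 1220 K.
Step 2 — Polytropic n=1.18: T₂ = T₁(V₁/V₂)^(n−1) = 1220×(0.354)^0.18 = 1010 K; P₂ = P₁(V₁/V₂)^n = 3930 kPa.
W = (P₁V₁−P₂V₂)/(n−1) = (13400×7.04−3930×19.9)/0.18 = 89500 J.
ΔU = nCvΔT = 9.29×12.5×(1010−1220) = -24200 J.
Q = ΔU + W = 65300 J.
Net over both steps: W = -12800 J, Q = 65300 J, ΔU = 78200 J.

1010 K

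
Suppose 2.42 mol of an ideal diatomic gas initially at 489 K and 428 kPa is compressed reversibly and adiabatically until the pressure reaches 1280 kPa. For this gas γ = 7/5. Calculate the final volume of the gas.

V₁ = nRT₁/P₁ = 2.42×8.314×489/428 = 23.0 L.
Adiabatic: T₂/T₁ = (P₂/P₁)^((γ−1)/γ) ⇒ T₂ = 489×(2.99)^0.286 = 669 K; V₂ = 10.5 L.

10.5 L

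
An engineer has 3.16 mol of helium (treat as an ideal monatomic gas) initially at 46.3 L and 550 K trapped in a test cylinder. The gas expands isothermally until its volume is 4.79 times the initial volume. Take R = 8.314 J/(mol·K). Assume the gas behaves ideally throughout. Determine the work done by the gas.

P₁ = nRT₁/V₁ = 3.16×8.314×550/46.3 = 312 kPa.
Isothermal: T stays 550 K; PV = const ⇒ V₂ = 222 L, P₂ = 65.2 kPa.
W = nRT ln(V₂/V₁) = 3.16×8.314×550×ln(4.79) = 22600 J.

22600 J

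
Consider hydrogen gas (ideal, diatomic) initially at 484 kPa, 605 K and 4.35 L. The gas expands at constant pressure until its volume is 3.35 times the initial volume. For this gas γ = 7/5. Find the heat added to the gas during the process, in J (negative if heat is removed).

17300 J

n = P₁V₁/(RT₁) = 484×4.35/(8.314×605) = 0.419 mol.
Isobaric: P stays 484 kPa; V/T = const ⇒ T₂ = 2030 K, V₂ = 14.6 L.
W = PΔV = 484×(14.6−4.35) kPa·L = 4950 J.
ΔU = nCvΔT = 0.419×20.8×(2030−605) = 12400 J.
Q = ΔU + W = nCpΔT = 17300 J.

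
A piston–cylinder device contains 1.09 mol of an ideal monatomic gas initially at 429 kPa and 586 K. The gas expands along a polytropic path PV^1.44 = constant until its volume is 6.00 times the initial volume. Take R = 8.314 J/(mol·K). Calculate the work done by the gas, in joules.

V₁ = nRT₁/P₁ = 1.09×8.314×586/429 = 12.4 L.
Polytropic n=1.44: T₂ = T₁(V₁/V₂)^(n−1) = 586×(0.167)^0.44 = 266 K; P₂ = P₁(V₁/V₂)^n = 32.5 kPa.
W = (P₁V₁−P₂V₂)/(n−1) = (429×12.4−32.5×74.3)/0.44 = 6580 J.

6580 J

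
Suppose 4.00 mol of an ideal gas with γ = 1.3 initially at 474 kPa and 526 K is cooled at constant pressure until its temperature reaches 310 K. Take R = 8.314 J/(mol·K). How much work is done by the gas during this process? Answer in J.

-7180 J

V₁ = nRT₁/P₁ = 4.00×8.314×526/474 = 36.9 L.
Isobaric: P stays 474 kPa; V/T = const ⇒ T₂ = 310 K, V₂ = 21.7 L.
W = PΔV = 474×(21.7−36.9) kPa·L = -7180 J.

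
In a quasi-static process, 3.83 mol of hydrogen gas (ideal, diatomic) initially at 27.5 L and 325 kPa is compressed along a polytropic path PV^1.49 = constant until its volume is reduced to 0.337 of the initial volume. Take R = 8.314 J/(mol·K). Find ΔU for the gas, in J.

T₁ = P₁V₁/(nR) = 325×27.5/(3.83×8.314) = 281 K.
Polytropic n=1.49: T₂ = T₁(V₁/V₂)^(n−1) = 281×(2.97)^0.49 = 478 K; P₂ = P₁(V₁/V₂)^n = 1640 kPa.
For an ideal gas ΔU = nCvΔT with Cv = (5/2)R = 20.8 J/(mol·K).
ΔU = 3.83×20.8×(478−281) = 15700 J.

15700 J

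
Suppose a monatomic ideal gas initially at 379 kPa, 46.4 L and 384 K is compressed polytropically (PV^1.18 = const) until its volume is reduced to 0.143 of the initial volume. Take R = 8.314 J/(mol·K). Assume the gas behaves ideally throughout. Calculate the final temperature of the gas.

545 K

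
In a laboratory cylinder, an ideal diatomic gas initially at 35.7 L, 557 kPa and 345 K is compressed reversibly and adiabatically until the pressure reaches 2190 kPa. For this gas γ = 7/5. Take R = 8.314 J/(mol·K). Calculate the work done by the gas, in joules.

n = P₁V₁/(RT₁) = 557×35.7/(8.314×345) = 6.93 mol.
Adiabatic: T₂/T₁ = (P₂/P₁)^((γ−1)/γ) ⇒ T₂ = 345×(3.93)^0.286 = 510 K; V₂ = 13.4 L.
ΔU = nCvΔT = 6.93×20.8×(510−345) = 23800 J.
Q = 0 for an adiabatic process, so W = −ΔU = -23800 J.

-23800 J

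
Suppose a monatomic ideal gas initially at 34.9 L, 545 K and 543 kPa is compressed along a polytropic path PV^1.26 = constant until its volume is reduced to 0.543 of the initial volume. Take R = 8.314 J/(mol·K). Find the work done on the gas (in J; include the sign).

12500 J

n = P₁V₁/(RT₁) = 543×34.9/(8.314×545) = 4.18 mol.
Polytropic n=1.26: T₂ = T₁(V₁/V₂)^(n−1) = 545×(1.84)^0.26 = 639 K; P₂ = P₁(V₁/V₂)^n = 1170 kPa.
W = (P₁V₁−P₂V₂)/(n−1) = (543×34.9−1170×19.0)/0.26 = -12500 J.
Work done on the gas = −W_by = 12500 J.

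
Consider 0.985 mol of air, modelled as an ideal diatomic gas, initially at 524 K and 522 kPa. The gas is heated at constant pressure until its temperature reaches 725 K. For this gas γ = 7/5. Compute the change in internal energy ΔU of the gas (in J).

4120 J

V₁ = nRT₁/P₁ = 0.985×8.314×524/522 = 8.22 L.
Isobaric: P stays 522 kPa; V/T = const ⇒ T₂ = 725 K, V₂ = 11.4 L.
For an ideal gas ΔU = nCvΔT with Cv = (5/2)R = 20.8 J/(mol·K).
ΔU = 0.985×20.8×(725−524) = 4120 J.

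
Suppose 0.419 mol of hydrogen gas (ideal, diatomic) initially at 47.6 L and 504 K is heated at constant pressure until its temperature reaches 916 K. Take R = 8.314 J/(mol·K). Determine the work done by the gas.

P₁ = nRT₁/V₁ = 0.419×8.314×504/47.6 = 36.9 kPa.
Isobaric: P stays 36.9 kPa; V/T = const ⇒ T₂ = 916 K, V₂ = 86.5 L.
W = PΔV = 36.9×(86.5−47.6) kPa·L = 1440 J.

1440 J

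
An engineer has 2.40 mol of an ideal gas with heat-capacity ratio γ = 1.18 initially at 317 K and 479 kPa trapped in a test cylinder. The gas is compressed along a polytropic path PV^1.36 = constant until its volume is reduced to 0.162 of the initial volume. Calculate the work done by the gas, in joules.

V₁ = nRT₁/P₁ = 2.40×8.314×317/479 = 13.2 L.
Polytropic n=1.36: T₂ = T₁(V₁/V₂)^(n−1) = 317×(6.17)^0.36 = 610 K; P₂ = P₁(V₁/V₂)^n = 5690 kPa.
W = (P₁V₁−P₂V₂)/(n−1) = (479×13.2−5690×2.14)/0.36 = -16300 J.

-16300 J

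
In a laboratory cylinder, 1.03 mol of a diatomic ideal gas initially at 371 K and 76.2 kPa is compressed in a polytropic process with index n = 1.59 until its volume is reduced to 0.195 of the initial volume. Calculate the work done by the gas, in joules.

V₁ = nRT₁/P₁ = 1.03×8.314×371/76.2 = 41.7 L.
Polytropic n=1.59: T₂ = T₁(V₁/V₂)^(n−1) = 371×(5.13)^0.59 = 973 K; P₂ = P₁(V₁/V₂)^n = 1030 kPa.
W = (P₁V₁−P₂V₂)/(n−1) = (76.2×41.7−1030×8.13)/0.59 = -8740 J.

-8740 J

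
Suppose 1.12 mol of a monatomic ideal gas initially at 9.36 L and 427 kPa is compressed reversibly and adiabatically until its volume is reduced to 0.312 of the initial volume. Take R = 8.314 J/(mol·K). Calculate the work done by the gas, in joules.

-7040 J

T₁ = P₁V₁/(nR) = 427×9.36/(1.12×8.314) = 429 K.
Adiabatic: TV^(γ−1) = const ⇒ T₂ = 429×(3.21)^0.667 = 933 K; PV^γ = const ⇒ P₂ = 2980 kPa.
ΔU = nCvΔT = 1.12×12.5×(933−429) = 7040 J.
Q = 0 for an adiabatic process, so W = −ΔU = -7040 J.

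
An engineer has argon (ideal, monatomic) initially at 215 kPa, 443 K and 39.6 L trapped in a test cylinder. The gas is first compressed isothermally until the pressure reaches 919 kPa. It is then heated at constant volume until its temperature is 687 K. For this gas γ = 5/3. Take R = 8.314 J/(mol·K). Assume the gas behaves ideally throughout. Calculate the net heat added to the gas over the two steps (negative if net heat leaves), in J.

-5330 J

n = P₁V₁/(RT₁) = 215×39.6/(8.314×443) = 2.31 mol.
Step 1 — Isothermal: T stays 443 K; PV = const ⇒ V₂ = 9.26 L, P₂ = 919 kPa.
ΔU = 0 (ideal gas, T constant).
W = nRT ln(V₂/V₁) = 2.31×8.314×443×ln(0.234) = -12400 J.
Q = ΔU + W = -12400 J.
State after step 1: P = 919 kPa, V = 9.26 L, T = 443 K.
Step 2 — Isochoric: V stays 9.26 L; P/T = const ⇒ T₂ = 687 K, P₂ = 1430 kPa.
W = 0 (no volume change).
ΔU = nCvΔT = 2.31×12.5×(687−443) = 7030 J.
Q = ΔU = 7030 J.
Net over both steps: W = -12400 J, Q = -5330 J, ΔU = 7030 J.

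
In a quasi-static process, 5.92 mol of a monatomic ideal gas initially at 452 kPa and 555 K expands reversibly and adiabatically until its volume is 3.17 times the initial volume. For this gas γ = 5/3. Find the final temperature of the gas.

V₁ = nRT₁/P₁ = 5.92×8.314×555/452 = 60.4 L.
Adiabatic: TV^(γ−1) = const ⇒ T₂ = 555×(0.315)^0.667 = 257 K; PV^γ = const ⇒ P₂ = 66.1 kPa.

257 K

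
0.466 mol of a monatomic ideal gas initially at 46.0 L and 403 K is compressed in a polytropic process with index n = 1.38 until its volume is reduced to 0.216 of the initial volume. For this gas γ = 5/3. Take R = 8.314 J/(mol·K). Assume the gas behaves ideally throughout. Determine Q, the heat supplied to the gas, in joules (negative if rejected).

P₁ = nRT₁/V₁ = 0.466×8.314×403/46.0 = 33.9 kPa.
Polytropic n=1.38: T₂ = T₁(V₁/V₂)^(n−1) = 403×(4.63)^0.38 = 721 K; P₂ = P₁(V₁/V₂)^n = 281 kPa.
W = (P₁V₁−P₂V₂)/(n−1) = (33.9×46.0−281×9.94)/0.38 = -3250 J.
ΔU = nCvΔT = 0.466×12.5×(721−403) = 1850 J.
Q = ΔU + W = -1400 J.

-1400 J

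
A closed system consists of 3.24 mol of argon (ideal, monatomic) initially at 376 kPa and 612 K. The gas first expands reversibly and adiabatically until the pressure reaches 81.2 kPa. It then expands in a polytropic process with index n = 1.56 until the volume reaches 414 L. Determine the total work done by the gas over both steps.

19700 J

V₁ = nRT₁/P₁ = 3.24×8.314×612/376 = 43.8 L.
Step 1 — Adiabatic: T₂/T₁ = (P₂/P₁)^((γ−1)/γ) ⇒ T₂ = 612×(0.216)^0.400 = 332 K; V₂ = 110 L.
ΔU = nCvΔT = 3.24×12.5×(332−612) = -11300 J.
Q = 0 for an adiabatic process, so W = −ΔU = 11300 J.
State after step 1: P = 81.2 kPa, V = 110 L, T = 332 K.
Step 2 — Polytropic n=1.56: T₂ = T₁(V₁/V₂)^(n−1) = 332×(0.266)^0.56 = 158 K; P₂ = P₁(V₁/V₂)^n = 10.3 kPa.
W = (P₁V₁−P₂V₂)/(n−1) = (81.2×110−10.3×414)/0.56 = 8360 J.
ΔU = nCvΔT = 3.24×12.5×(158−332) = -7020 J.
Q = ΔU + W = 1340 J.
Net over both steps: W = 19700 J, Q = 1340 J, ΔU = -18400 J.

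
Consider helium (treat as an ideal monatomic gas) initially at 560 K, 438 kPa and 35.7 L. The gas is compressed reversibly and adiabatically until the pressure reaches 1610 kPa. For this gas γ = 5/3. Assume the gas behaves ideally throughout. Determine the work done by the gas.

-16000 J

n = P₁V₁/(RT₁) = 438×35.7/(8.314×560) = 3.36 mol.
Adiabatic: T₂/T₁ = (P₂/P₁)^((γ−1)/γ) ⇒ T₂ = 560×(3.68)^0.400 = 943 K; V₂ = 16.3 L.
ΔU = nCvΔT = 3.36×12.5×(943−560) = 16000 J.
Q = 0 for an adiabatic process, so W = −ΔU = -16000 J.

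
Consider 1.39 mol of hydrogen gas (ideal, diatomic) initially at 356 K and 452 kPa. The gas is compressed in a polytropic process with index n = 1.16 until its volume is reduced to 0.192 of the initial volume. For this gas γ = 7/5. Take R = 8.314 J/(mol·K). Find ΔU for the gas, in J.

3110 J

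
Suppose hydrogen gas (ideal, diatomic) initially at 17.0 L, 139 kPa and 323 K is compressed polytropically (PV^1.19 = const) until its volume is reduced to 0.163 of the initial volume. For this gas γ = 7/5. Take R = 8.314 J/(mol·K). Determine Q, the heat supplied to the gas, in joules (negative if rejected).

-2690 J

n = P₁V₁/(RT₁) = 139×17.0/(8.314×323) = 0.880 mol.
Polytropic n=1.19: T₂ = T₁(V₁/V₂)^(n−1) = 323×(6.13)^0.19 = 456 K; P₂ = P₁(V₁/V₂)^n = 1200 kPa.
W = (P₁V₁−P₂V₂)/(n−1) = (139×17.0−1200×2.77)/0.19 = -5120 J.
ΔU = nCvΔT = 0.880×20.8×(456−323) = 2430 J.
Q = ΔU + W = -2690 J.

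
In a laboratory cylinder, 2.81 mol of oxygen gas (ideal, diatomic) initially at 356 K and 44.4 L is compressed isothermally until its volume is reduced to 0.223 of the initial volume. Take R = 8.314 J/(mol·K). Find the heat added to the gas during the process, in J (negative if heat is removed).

-12500 J

P₁ = nRT₁/V₁ = 2.81×8.314×356/44.4 = 187 kPa.
Isothermal: T stays 356 K; PV = const ⇒ V₂ = 9.90 L, P₂ = 840 kPa.
ΔU = 0 (ideal gas, T constant).
W = nRT ln(V₂/V₁) = 2.81×8.314×356×ln(0.223) = -12500 J.
Q = ΔU + W = -12500 J.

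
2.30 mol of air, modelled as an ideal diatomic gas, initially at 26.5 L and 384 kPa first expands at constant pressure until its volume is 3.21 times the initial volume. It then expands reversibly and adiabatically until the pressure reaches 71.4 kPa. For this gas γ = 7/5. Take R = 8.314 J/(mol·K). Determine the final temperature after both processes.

1060 K

T₁ = P₁V₁/(nR) = 384×26.5/(2.30×8.314) = 532 K.
Step 1 — Isobaric: P stays 384 kPa; V/T = const ⇒ T₂ = 1710 K, V₂ = 85.1 L.
W = PΔV = 384×(85.1−26.5) kPa·L = 22500 J.
ΔU = nCvΔT = 2.30×20.8×(1710−532) = 56200 J.
Q = ΔU + W = nCpΔT = 78700 J.
State after step 1: P = 384 kPa, V = 85.1 L, T = 1710 K.
Step 2 — Adiabatic: T₂/T₁ = (P₂/P₁)^((γ−1)/γ) ⇒ T₂ = 1710×(0.186)^0.286 = 1060 K; V₂ = 283 L.
ΔU = nCvΔT = 2.30×20.8×(1060−1710) = -31200 J.
Q = 0 for an adiabatic process, so W = −ΔU = 31200 J.
Net over both steps: W = 53700 J, Q = 78700 J, ΔU = 25100 J.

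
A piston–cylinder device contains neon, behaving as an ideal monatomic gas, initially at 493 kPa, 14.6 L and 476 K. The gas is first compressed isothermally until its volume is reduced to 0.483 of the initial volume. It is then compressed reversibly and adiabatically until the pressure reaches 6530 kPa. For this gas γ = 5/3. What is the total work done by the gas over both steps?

n = P₁V₁/(RT₁) = 493×14.6/(8.314×476) = 1.82 mol.
Step 1 — Isothermal: T stays 476 K; PV = const ⇒ V₂ = 7.05 L, P₂ = 1020 kPa.
ΔU = 0 (ideal gas, T constant).
W = nRT ln(V₂/V₁) = 1.82×8.314×476×ln(0.483) = -5240 J.
Q = ΔU + W = -5240 J.
State after step 1: P = 1020 kPa, V = 7.05 L, T = 476 K.
Step 2 — Adiabatic: T₂/T₁ = (P₂/P₁)^((γ−1)/γ) ⇒ T₂ = 476×(6.40)^0.400 = 1000 K; V₂ = 2.32 L.
ΔU = nCvΔT = 1.82×12.5×(1000−476) = 11900 J.
Q = 0 for an adiabatic process, so W = −ΔU = -11900 J.
Net over both steps: W = -17100 J, Q = -5240 J, ΔU = 11900 J.

-17100 J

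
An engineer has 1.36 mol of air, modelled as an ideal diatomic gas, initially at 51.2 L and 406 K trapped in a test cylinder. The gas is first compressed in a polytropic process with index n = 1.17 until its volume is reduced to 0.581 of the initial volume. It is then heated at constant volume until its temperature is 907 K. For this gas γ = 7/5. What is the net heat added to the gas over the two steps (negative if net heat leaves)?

11600 J

P₁ = nRT₁/V₁ = 1.36×8.314×406/51.2 = 89.7 kPa.
Step 1 — Polytropic n=1.17: T₂ = T₁(V₁/V₂)^(n−1) = 406×(1.72)^0.17 = 445 K; P₂ = P₁(V₁/V₂)^n = 169 kPa.
W = (P₁V₁−P₂V₂)/(n−1) = (89.7×51.2−169×29.7)/0.17 = -2610 J.
ΔU = nCvΔT = 1.36×20.8×(445−406) = 1110 J.
Q = ΔU + W = -1500 J.
State after step 1: P = 169 kPa, V = 29.7 L, T = 445 K.
Step 2 — Isochoric: V stays 29.7 L; P/T = const ⇒ T₂ = 907 K, P₂ = 345 kPa.
W = 0 (no volume change).
ΔU = nCvΔT = 1.36×20.8×(907−445) = 13100 J.
Q = ΔU = 13100 J.
Net over both steps: W = -2610 J, Q = 11600 J, ΔU = 14200 J.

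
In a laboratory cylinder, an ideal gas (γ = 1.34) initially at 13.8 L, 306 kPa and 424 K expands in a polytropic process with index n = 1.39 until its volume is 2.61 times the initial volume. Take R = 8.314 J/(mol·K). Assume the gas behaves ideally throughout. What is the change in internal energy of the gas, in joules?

n = P₁V₁/(RT₁) = 306×13.8/(8.314×424) = 1.20 mol.
Polytropic n=1.39: T₂ = T₁(V₁/V₂)^(n−1) = 424×(0.383)^0.39 = 292 K; P₂ = P₁(V₁/V₂)^n = 80.6 kPa.
For an ideal gas ΔU = nCvΔT with Cv = R/(γ−1) = 24.5 J/(mol·K).
ΔU = 1.20×24.5×(292−424) = -3880 J.

-3880 J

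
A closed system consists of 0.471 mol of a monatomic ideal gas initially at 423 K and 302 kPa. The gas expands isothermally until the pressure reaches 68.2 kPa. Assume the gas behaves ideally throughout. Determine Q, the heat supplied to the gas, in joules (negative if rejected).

V₁ = nRT₁/P₁ = 0.471×8.314×423/302 = 5.48 L.
Isothermal: T stays 423 K; PV = const ⇒ V₂ = 24.3 L, P₂ = 68.2 kPa.
ΔU = 0 (ideal gas, T constant).
W = nRT ln(V₂/V₁) = 0.471×8.314×423×ln(4.43) = 2460 J.
Q = ΔU + W = 2460 J.

2460 J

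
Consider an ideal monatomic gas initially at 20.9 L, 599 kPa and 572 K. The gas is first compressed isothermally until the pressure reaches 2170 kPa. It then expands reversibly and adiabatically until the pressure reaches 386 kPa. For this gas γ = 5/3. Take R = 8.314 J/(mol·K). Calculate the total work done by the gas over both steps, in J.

n = P₁V₁/(RT₁) = 599×20.9/(8.314×572) = 2.63 mol.
Step 1 — Isothermal: T stays 572 K; PV = const ⇒ V₂ = 5.77 L, P₂ = 2170 kPa.
ΔU = 0 (ideal gas, T constant).
W = nRT ln(V₂/V₁) = 2.63×8.314×572×ln(0.276) = -16100 J.
Q = ΔU + W = -16100 J.
State after step 1: P = 2170 kPa, V = 5.77 L, T = 572 K.
Step 2 — Adiabatic: T₂/T₁ = (P₂/P₁)^((γ−1)/γ) ⇒ T₂ = 572×(0.178)^0.400 = 287 K; V₂ = 16.3 L.
ΔU = nCvΔT = 2.63×12.5×(287−572) = -9370 J.
Q = 0 for an adiabatic process, so W = −ΔU = 9370 J.
Net over both steps: W = -6750 J, Q = -16100 J, ΔU = -9370 J.

-6750 J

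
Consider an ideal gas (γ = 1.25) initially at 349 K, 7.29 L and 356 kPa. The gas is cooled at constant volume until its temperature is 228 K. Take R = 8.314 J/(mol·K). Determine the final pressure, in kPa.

233 kPa

Isochoric: V stays 7.29 L; P/T = const ⇒ T₂ = 228 K, P₂ = 233 kPa.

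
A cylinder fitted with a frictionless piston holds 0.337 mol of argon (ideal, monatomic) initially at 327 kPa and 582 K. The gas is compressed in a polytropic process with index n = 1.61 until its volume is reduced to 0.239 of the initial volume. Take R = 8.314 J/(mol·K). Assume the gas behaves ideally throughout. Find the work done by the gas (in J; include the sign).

-3730 J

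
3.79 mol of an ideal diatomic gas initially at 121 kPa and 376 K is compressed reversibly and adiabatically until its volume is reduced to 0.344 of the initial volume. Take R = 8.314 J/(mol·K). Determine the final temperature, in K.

V₁ = nRT₁/P₁ = 3.79×8.314×376/121 = 97.9 L.
Adiabatic: TV^(γ−1) = const ⇒ T₂ = 376×(2.91)^0.400 = 576 K; PV^γ = const ⇒ P₂ = 539 kPa.

576 K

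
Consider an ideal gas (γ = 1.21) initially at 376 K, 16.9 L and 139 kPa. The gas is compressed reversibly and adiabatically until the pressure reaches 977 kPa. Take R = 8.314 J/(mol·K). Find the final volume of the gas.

Adiabatic: T₂/T₁ = (P₂/P₁)^((γ−1)/γ) ⇒ T₂ = 376×(7.03)^0.174 = 527 K; V₂ = 3.37 L.

3.37 L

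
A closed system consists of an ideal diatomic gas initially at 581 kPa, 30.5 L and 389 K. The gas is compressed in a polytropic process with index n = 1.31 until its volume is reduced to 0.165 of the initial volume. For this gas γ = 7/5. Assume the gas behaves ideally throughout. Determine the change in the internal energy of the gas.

33100 J

n = P₁V₁/(RT₁) = 581×30.5/(8.314×389) = 5.48 mol.
Polytropic n=1.31: T₂ = T₁(V₁/V₂)^(n−1) = 389×(6.06)^0.31 = 680 K; P₂ = P₁(V₁/V₂)^n = 6160 kPa.
For an ideal gas ΔU = nCvΔT with Cv = (5/2)R = 20.8 J/(mol·K).
ΔU = 5.48×20.8×(680−389) = 33100 J.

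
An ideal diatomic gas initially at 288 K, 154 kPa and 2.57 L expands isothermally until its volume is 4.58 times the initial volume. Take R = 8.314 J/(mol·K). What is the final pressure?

33.6 kPa

Isothermal: T stays 288 K; PV = const ⇒ V₂ = 11.8 L, P₂ = 33.6 kPa.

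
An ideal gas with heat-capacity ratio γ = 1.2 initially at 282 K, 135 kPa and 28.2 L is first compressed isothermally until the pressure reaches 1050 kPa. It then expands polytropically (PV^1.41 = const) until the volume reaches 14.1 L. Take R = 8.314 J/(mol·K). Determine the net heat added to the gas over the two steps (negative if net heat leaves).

n = P₁V₁/(RT₁) = 135×28.2/(8.314×282) = 1.62 mol.
Step 1 — Isothermal: T stays 282 K; PV = const ⇒ V₂ = 3.63 L, P₂ = 1050 kPa.
ΔU = 0 (ideal gas, T constant).
W = nRT ln(V₂/V₁) = 1.62×8.314×282×ln(0.129) = -7810 J.
Q = ΔU + W = -7810 J.
State after step 1: P = 1050 kPa, V = 3.63 L, T = 282 K.
Step 2 — Polytropic n=1.41: T₂ = T₁(V₁/V₂)^(n−1) = 282×(0.257)^0.41 = 162 K; P₂ = P₁(V₁/V₂)^n = 155 kPa.
W = (P₁V₁−P₂V₂)/(n−1) = (1050×3.63−155×14.1)/0.41 = 3960 J.
ΔU = nCvΔT = 1.62×41.6×(162−282) = -8130 J.
Q = ΔU + W = -4160 J.
Net over both steps: W = -3840 J, Q = -12000 J, ΔU = -8130 J.

-12000 J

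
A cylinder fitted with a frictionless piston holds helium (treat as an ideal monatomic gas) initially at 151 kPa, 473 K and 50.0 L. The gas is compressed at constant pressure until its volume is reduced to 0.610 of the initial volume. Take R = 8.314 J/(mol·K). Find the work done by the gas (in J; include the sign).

-2940 J

n = P₁V₁/(RT₁) = 151×50.0/(8.314×473) = 1.92 mol.
Isobaric: P stays 151 kPa; V/T = const ⇒ T₂ = 289 K, V₂ = 30.5 L.
W = PΔV = 151×(30.5−50.0) kPa·L = -2940 J.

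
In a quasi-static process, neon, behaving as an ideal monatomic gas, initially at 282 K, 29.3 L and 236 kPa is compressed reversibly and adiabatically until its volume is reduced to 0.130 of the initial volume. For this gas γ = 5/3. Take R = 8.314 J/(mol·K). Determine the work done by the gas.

n = P₁V₁/(RT₁) = 236×29.3/(8.314×282) = 2.95 mol.
Adiabatic: TV^(γ−1) = const ⇒ T₂ = 282×(7.69)^0.667 = 1100 K; PV^γ = const ⇒ P₂ = 7070 kPa.
ΔU = nCvΔT = 2.95×12.5×(1100−282) = 30000 J.
Q = 0 for an adiabatic process, so W = −ΔU = -30000 J.

-30000 J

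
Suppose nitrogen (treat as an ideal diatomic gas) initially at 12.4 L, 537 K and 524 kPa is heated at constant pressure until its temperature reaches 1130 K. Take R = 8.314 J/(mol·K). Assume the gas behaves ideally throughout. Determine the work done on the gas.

n = P₁V₁/(RT₁) = 524×12.4/(8.314×537) = 1.46 mol.
Isobaric: P stays 524 kPa; V/T = const ⇒ T₂ = 1130 K, V₂ = 26.1 L.
W = PΔV = 524×(26.1−12.4) kPa·L = 7180 J.
Work done on the gas = −W_by = -7180 J.

-7180 J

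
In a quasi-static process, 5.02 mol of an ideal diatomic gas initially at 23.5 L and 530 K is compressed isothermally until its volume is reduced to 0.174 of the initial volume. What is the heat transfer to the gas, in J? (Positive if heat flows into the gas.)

-38700 J

P₁ = nRT₁/V₁ = 5.02×8.314×530/23.5 = 941 kPa.
Isothermal: T stays 530 K; PV = const ⇒ V₂ = 4.09 L, P₂ = 5410 kPa.
ΔU = 0 (ideal gas, T constant).
W = nRT ln(V₂/V₁) = 5.02×8.314×530×ln(0.174) = -38700 J.
Q = ΔU + W = -38700 J.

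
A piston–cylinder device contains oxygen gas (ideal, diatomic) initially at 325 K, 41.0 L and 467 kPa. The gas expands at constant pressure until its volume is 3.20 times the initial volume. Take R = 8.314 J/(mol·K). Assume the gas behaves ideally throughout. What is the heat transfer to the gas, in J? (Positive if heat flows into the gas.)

n = P₁V₁/(RT₁) = 467×41.0/(8.314×325) = 7.09 mol.
Isobaric: P stays 467 kPa; V/T = const ⇒ T₂ = 1040 K, V₂ = 131 L.
W = PΔV = 467×(131−41.0) kPa·L = 42100 J.
ΔU = nCvΔT = 7.09×20.8×(1040−325) = 105000 J.
Q = ΔU + W = nCpΔT = 147000 J.

147000 J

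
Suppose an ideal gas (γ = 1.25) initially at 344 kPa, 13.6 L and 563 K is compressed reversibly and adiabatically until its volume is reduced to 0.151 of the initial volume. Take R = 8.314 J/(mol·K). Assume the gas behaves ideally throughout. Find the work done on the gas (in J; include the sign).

n = P₁V₁/(RT₁) = 344×13.6/(8.314×563) = 0.999 mol.
Adiabatic: TV^(γ−1) = const ⇒ T₂ = 563×(6.62)^0.250 = 903 K; PV^γ = const ⇒ P₂ = 3650 kPa.
ΔU = nCvΔT = 0.999×33.3×(903−563) = 11300 J.
Q = 0 for an adiabatic process, so W = −ΔU = -11300 J.
Work done on the gas = −W_by = 11300 J.

11300 J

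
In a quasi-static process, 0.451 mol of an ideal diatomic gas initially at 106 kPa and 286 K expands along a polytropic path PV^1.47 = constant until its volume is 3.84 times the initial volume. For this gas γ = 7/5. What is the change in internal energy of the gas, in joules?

-1260 J

V₁ = nRT₁/P₁ = 0.451×8.314×286/106 = 10.1 L.
Polytropic n=1.47: T₂ = T₁(V₁/V₂)^(n−1) = 286×(0.260)^0.47 = 152 K; P₂ = P₁(V₁/V₂)^n = 14.7 kPa.
For an ideal gas ΔU = nCvΔT with Cv = (5/2)R = 20.8 J/(mol·K).
ΔU = 0.451×20.8×(152−286) = -1260 J.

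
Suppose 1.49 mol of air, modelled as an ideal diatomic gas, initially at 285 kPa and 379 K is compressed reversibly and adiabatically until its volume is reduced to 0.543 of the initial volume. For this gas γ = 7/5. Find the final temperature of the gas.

484 K

V₁ = nRT₁/P₁ = 1.49×8.314×379/285 = 16.5 L.
Adiabatic: TV^(γ−1) = const ⇒ T₂ = 379×(1.84)^0.400 = 484 K; PV^γ = const ⇒ P₂ = 670 kPa.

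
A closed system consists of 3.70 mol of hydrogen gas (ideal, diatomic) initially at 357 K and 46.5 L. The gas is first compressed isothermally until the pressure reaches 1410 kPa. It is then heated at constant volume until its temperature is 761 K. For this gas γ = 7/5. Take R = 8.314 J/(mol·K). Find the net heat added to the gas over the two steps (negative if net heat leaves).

P₁ = nRT₁/V₁ = 3.70×8.314×357/46.5 = 236 kPa.
Step 1 — Isothermal: T stays 357 K; PV = const ⇒ V₂ = 7.79 L, P₂ = 1410 kPa.
ΔU = 0 (ideal gas, T constant).
W = nRT ln(V₂/V₁) = 3.70×8.314×357×ln(0.167) = -19600 J.
Q = ΔU + W = -19600 J.
State after step 1: P = 1410 kPa, V = 7.79 L, T = 357 K.
Step 2 — Isochoric: V stays 7.79 L; P/T = const ⇒ T₂ = 761 K, P₂ = 3010 kPa.
W = 0 (no volume change).
ΔU = nCvΔT = 3.70×20.8×(761−357) = 31100 J.
Q = ΔU = 31100 J.
Net over both steps: W = -19600 J, Q = 11400 J, ΔU = 31100 J.

11400 J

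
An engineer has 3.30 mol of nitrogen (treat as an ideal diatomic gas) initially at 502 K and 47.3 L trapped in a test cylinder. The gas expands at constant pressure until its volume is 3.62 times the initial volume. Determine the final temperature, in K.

1820 K

P₁ = nRT₁/V₁ = 3.30×8.314×502/47.3 = 291 kPa.
Isobaric: P stays 291 kPa; V/T = const ⇒ T₂ = 1820 K, V₂ = 171 L.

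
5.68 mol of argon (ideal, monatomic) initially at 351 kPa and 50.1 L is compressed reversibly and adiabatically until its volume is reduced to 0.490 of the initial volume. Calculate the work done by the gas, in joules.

-16100 J

T₁ = P₁V₁/(nR) = 351×50.1/(5.68×8.314) = 372 K.
Adiabatic: TV^(γ−1) = const ⇒ T₂ = 372×(2.04)^0.667 = 599 K; PV^γ = const ⇒ P₂ = 1150 kPa.
ΔU = nCvΔT = 5.68×12.5×(599−372) = 16100 J.
Q = 0 for an adiabatic process, so W = −ΔU = -16100 J.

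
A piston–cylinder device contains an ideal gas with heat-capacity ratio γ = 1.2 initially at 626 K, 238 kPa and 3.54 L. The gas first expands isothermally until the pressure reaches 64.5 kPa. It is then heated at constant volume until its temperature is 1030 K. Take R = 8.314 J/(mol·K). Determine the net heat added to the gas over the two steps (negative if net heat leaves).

3820 J

n = P₁V₁/(RT₁) = 238×3.54/(8.314×626) = 0.162 mol.
Step 1 — Isothermal: T stays 626 K; PV = const ⇒ V₂ = 13.1 L, P₂ = 64.5 kPa.
ΔU = 0 (ideal gas, T constant).
W = nRT ln(V₂/V₁) = 0.162×8.314×626×ln(3.69) = 1100 J.
Q = ΔU + W = 1100 J.
State after step 1: P = 64.5 kPa, V = 13.1 L, T = 626 K.
Step 2 — Isochoric: V stays 13.1 L; P/T = const ⇒ T₂ = 1030 K, P₂ = 106 kPa.
W = 0 (no volume change).
ΔU = nCvΔT = 0.162×41.6×(1030−626) = 2720 J.
Q = ΔU = 2720 J.
Net over both steps: W = 1100 J, Q = 3820 J, ΔU = 2720 J.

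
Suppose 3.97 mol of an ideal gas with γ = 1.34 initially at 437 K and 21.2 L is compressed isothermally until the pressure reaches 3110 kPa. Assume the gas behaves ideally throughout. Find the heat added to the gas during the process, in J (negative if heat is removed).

-21900 J

P₁ = nRT₁/V₁ = 3.97×8.314×437/21.2 = 680 kPa.
Isothermal: T stays 437 K; PV = const ⇒ V₂ = 4.64 L, P₂ = 3110 kPa.
ΔU = 0 (ideal gas, T constant).
W = nRT ln(V₂/V₁) = 3.97×8.314×437×ln(0.219) = -21900 J.
Q = ΔU + W = -21900 J.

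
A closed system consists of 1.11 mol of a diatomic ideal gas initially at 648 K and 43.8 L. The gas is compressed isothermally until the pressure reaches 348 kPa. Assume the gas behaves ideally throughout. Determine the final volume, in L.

17.2 L

P₁ = nRT₁/V₁ = 1.11×8.314×648/43.8 = 137 kPa.
Isothermal: T stays 648 K; PV = const ⇒ V₂ = 17.2 L, P₂ = 348 kPa.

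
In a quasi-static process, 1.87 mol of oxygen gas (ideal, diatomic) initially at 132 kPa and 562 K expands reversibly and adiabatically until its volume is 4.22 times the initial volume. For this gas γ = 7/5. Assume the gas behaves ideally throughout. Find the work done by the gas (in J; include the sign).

V₁ = nRT₁/P₁ = 1.87×8.314×562/132 = 66.2 L.
Adiabatic: TV^(γ−1) = const ⇒ T₂ = 562×(0.237)^0.400 = 316 K; PV^γ = const ⇒ P₂ = 17.6 kPa.
ΔU = nCvΔT = 1.87×20.8×(316−562) = -9560 J.
Q = 0 for an adiabatic process, so W = −ΔU = 9560 J.

9560 J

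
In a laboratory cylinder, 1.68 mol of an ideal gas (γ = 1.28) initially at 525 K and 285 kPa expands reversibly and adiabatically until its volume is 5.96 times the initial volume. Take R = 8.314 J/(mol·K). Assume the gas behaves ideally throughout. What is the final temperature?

318 K

V₁ = nRT₁/P₁ = 1.68×8.314×525/285 = 25.7 L.
Adiabatic: TV^(γ−1) = const ⇒ T₂ = 525×(0.168)^0.280 = 318 K; PV^γ = const ⇒ P₂ = 29.0 kPa.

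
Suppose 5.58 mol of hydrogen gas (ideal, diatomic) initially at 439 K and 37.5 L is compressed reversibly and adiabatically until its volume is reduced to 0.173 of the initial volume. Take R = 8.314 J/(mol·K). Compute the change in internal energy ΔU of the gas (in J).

51800 J

P₁ = nRT₁/V₁ = 5.58×8.314×439/37.5 = 543 kPa.
Adiabatic: TV^(γ−1) = const ⇒ T₂ = 439×(5.78)^0.400 = 886 K; PV^γ = const ⇒ P₂ = 6330 kPa.
For an ideal gas ΔU = nCvΔT with Cv = (5/2)R = 20.8 J/(mol·K).
ΔU = 5.58×20.8×(886−439) = 51800 J.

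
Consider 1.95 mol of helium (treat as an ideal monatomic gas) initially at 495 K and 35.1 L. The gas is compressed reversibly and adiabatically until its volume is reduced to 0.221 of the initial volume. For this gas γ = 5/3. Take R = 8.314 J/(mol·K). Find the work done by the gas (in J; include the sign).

-20900 J

P₁ = nRT₁/V₁ = 1.95×8.314×495/35.1 = 229 kPa.
Adiabatic: TV^(γ−1) = const ⇒ T₂ = 495×(4.52)^0.667 = 1350 K; PV^γ = const ⇒ P₂ = 2830 kPa.
ΔU = nCvΔT = 1.95×12.5×(1350−495) = 20900 J.
Q = 0 for an adiabatic process, so W = −ΔU = -20900 J.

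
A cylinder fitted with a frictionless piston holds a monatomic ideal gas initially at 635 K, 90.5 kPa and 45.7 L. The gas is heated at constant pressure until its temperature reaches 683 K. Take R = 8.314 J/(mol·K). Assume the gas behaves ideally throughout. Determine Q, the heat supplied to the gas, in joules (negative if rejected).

n = P₁V₁/(RT₁) = 90.5×45.7/(8.314×635) = 0.783 mol.
Isobaric: P stays 90.5 kPa; V/T = const ⇒ T₂ = 683 K, V₂ = 49.2 L.
W = PΔV = 90.5×(49.2−45.7) kPa·L = 313 J.
ΔU = nCvΔT = 0.783×12.5×(683−635) = 469 J.
Q = ΔU + W = nCpΔT = 782 J.

782 J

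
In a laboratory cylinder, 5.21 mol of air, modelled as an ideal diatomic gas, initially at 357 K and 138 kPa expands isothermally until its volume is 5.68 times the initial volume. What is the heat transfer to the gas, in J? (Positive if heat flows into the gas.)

26900 J

V₁ = nRT₁/P₁ = 5.21×8.314×357/138 = 112 L.
Isothermal: T stays 357 K; PV = const ⇒ V₂ = 636 L, P₂ = 24.3 kPa.
ΔU = 0 (ideal gas, T constant).
W = nRT ln(V₂/V₁) = 5.21×8.314×357×ln(5.68) = 26900 J.
Q = ΔU + W = 26900 J.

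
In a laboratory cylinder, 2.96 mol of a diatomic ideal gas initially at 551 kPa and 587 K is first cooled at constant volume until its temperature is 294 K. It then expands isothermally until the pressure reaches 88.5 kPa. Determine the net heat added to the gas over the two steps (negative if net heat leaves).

-9800 J

V₁ = nRT₁/P₁ = 2.96×8.314×587/551 = 26.2 L.
Step 1 — Isochoric: V stays 26.2 L; P/T = const ⇒ T₂ = 294 K, P₂ = 276 kPa.
W = 0 (no volume change).
ΔU = nCvΔT = 2.96×20.8×(294−587) = -18000 J.
Q = ΔU = -18000 J.
State after step 1: P = 276 kPa, V = 26.2 L, T = 294 K.
Step 2 — Isothermal: T stays 294 K; PV = const ⇒ V₂ = 81.8 L, P₂ = 88.5 kPa.
ΔU = 0 (ideal gas, T constant).
W = nRT ln(V₂/V₁) = 2.96×8.314×294×ln(3.12) = 8230 J.
Q = ΔU + W = 8230 J.
Net over both steps: W = 8230 J, Q = -9800 J, ΔU = -18000 J.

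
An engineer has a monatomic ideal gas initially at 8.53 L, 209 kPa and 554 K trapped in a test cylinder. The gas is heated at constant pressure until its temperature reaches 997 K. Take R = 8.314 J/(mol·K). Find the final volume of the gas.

15.4 L

Isobaric: P stays 209 kPa; V/T = const ⇒ T₂ = 997 K, V₂ = 15.4 L.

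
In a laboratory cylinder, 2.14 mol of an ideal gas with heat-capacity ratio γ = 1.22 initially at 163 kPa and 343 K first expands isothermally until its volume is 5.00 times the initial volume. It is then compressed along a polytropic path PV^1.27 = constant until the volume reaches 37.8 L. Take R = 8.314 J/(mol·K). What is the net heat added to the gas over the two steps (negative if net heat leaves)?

V₁ = nRT₁/P₁ = 2.14×8.314×343/163 = 37.4 L.
Step 1 — Isothermal: T stays 343 K; PV = const ⇒ V₂ = 187 L, P₂ = 32.6 kPa.
ΔU = 0 (ideal gas, T constant).
W = nRT ln(V₂/V₁) = 2.14×8.314×343×ln(5.00) = 9820 J.
Q = ΔU + W = 9820 J.
State after step 1: P = 32.6 kPa, V = 187 L, T = 343 K.
Step 2 — Polytropic n=1.27: T₂ = T₁(V₁/V₂)^(n−1) = 343×(4.95)^0.27 = 528 K; P₂ = P₁(V₁/V₂)^n = 249 kPa.
W = (P₁V₁−P₂V₂)/(n−1) = (32.6×187−249×37.8)/0.27 = -12200 J.
ΔU = nCvΔT = 2.14×37.8×(528−343) = 15000 J.
Q = ΔU + W = 2780 J.
Net over both steps: W = -2390 J, Q = 12600 J, ΔU = 15000 J.

12600 J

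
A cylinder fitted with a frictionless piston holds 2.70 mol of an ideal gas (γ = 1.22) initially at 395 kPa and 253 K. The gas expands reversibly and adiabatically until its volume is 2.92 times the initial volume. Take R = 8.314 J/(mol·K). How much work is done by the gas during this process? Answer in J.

5420 J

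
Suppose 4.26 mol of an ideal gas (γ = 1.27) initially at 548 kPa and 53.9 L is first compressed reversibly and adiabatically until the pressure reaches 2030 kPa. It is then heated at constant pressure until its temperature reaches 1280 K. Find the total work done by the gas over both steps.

-28800 J

T₁ = P₁V₁/(nR) = 548×53.9/(4.26×8.314) = 834 K.
Step 1 — Adiabatic: T₂/T₁ = (P₂/P₁)^((γ−1)/γ) ⇒ T₂ = 834×(3.70)^0.213 = 1100 K; V₂ = 19.2 L.
ΔU = nCvΔT = 4.26×30.8×(1100−834) = 35100 J.
Q = 0 for an adiabatic process, so W = −ΔU = -35100 J.
State after step 1: P = 2030 kPa, V = 19.2 L, T = 1100 K.
Step 2 — Isobaric: P stays 2030 kPa; V/T = const ⇒ T₂ = 1280 K, V₂ = 22.3 L.
W = PΔV = 2030×(22.3−19.2) kPa·L = 6320 J.
ΔU = nCvΔT = 4.26×30.8×(1280−1100) = 23400 J.
Q = ΔU + W = nCpΔT = 29700 J.
Net over both steps: W = -28800 J, Q = 29700 J, ΔU = 58500 J.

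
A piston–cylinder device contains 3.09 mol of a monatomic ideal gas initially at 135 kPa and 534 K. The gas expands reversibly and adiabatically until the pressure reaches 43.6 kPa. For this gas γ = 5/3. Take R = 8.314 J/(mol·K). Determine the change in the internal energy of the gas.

-7480 J

V₁ = nRT₁/P₁ = 3.09×8.314×534/135 = 102 L.
Adiabatic: T₂/T₁ = (P₂/P₁)^((γ−1)/γ) ⇒ T₂ = 534×(0.323)^0.400 = 340 K; V₂ = 200 L.
For an ideal gas ΔU = nCvΔT with Cv = (3/2)R = 12.5 J/(mol·K).
ΔU = 3.09×12.5×(340−534) = -7480 J.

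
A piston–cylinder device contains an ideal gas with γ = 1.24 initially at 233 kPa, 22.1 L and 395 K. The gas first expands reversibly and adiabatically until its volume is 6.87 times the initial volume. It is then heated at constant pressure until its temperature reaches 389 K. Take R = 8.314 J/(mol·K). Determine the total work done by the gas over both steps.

9770 J

n = P₁V₁/(RT₁) = 233×22.1/(8.314×395) = 1.57 mol.
Step 1 — Adiabatic: TV^(γ−1) = const ⇒ T₂ = 395×(0.146)^0.240 = 249 K; PV^γ = const ⇒ P₂ = 21.4 kPa.
ΔU = nCvΔT = 1.57×34.6×(249−395) = -7950 J.
Q = 0 for an adiabatic process, so W = −ΔU = 7950 J.
State after step 1: P = 21.4 kPa, V = 152 L, T = 249 K.
Step 2 — Isobaric: P stays 21.4 kPa; V/T = const ⇒ T₂ = 389 K, V₂ = 237 L.
W = PΔV = 21.4×(237−152) kPa·L = 1830 J.
ΔU = nCvΔT = 1.57×34.6×(389−249) = 7620 J.
Q = ΔU + W = nCpΔT = 9450 J.
Net over both steps: W = 9770 J, Q = 9450 J, ΔU = -326 J.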